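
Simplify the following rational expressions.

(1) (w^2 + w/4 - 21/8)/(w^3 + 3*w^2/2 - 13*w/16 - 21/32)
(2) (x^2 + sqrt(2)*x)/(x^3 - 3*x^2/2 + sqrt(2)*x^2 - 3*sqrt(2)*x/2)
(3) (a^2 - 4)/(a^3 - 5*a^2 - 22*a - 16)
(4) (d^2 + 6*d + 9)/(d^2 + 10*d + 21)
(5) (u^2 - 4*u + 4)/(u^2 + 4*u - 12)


(1) = (8*w - 12)/(8*w^2 - 2*w - 3)
(2) = 2/(2*x - 3)
(3) = (a - 2)/(a^2 - 7*a - 8)
(4) = (d + 3)/(d + 7)
(5) = (u - 2)/(u + 6)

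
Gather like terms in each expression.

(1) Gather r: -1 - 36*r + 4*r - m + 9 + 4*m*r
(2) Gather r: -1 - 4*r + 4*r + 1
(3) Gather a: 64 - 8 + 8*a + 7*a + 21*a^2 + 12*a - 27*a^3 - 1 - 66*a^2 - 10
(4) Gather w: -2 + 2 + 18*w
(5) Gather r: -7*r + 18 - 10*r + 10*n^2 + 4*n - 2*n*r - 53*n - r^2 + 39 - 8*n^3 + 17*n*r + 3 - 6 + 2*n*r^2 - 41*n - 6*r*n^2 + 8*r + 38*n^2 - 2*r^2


(1) = -m + r*(4*m - 32) + 8
(2) = 0
(3) = -27*a^3 - 45*a^2 + 27*a + 45
(4) = 18*w
(5) = -8*n^3 + 48*n^2 - 90*n + r^2*(2*n - 3) + r*(-6*n^2 + 15*n - 9) + 54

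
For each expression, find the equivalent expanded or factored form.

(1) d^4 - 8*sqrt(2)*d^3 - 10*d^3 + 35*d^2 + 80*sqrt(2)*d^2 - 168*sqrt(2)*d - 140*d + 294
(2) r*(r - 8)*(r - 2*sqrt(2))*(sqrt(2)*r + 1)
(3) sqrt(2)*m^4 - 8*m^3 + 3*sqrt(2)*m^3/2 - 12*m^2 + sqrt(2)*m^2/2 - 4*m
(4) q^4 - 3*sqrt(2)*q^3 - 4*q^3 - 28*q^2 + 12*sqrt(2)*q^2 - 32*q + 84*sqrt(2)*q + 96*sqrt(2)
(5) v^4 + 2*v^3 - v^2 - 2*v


(1) = (d - 7)*(d - 3)*(d - 7*sqrt(2))*(d - sqrt(2))
(2) = sqrt(2)*r^4 - 8*sqrt(2)*r^3 - 3*r^3 - 2*sqrt(2)*r^2 + 24*r^2 + 16*sqrt(2)*r
(3) = m*(m + 1)*(m - 4*sqrt(2))*(sqrt(2)*m + sqrt(2)/2)
(4) = (q - 8)*(q + 2)^2*(q - 3*sqrt(2))
(5) = v*(v - 1)*(v + 1)*(v + 2)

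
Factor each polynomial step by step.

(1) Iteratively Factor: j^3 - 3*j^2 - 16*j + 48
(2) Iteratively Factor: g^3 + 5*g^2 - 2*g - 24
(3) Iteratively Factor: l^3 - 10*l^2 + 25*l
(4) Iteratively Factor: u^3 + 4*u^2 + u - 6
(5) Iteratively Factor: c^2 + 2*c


(1) = (j - 3)*(j^2 - 16) = (j - 3)*(j + 4)*(j - 4)
(2) = (g + 3)*(g^2 + 2*g - 8) = (g - 2)*(g + 3)*(g + 4)
(3) = (l - 5)*(l^2 - 5*l) = (l - 5)^2*(l)
(4) = (u + 3)*(u^2 + u - 2) = (u + 2)*(u + 3)*(u - 1)
(5) = (c + 2)*(c)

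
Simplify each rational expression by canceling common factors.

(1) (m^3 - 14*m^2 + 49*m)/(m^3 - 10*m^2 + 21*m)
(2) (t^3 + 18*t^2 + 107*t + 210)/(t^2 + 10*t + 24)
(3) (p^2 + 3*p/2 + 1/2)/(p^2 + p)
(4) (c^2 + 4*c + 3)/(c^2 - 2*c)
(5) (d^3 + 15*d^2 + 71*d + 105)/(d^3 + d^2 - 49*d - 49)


(1) = (m - 7)/(m - 3)
(2) = (t^2 + 12*t + 35)/(t + 4)
(3) = (2*p + 1)/(2*p)
(4) = (c^2 + 4*c + 3)/(c^2 - 2*c)
(5) = (d^2 + 8*d + 15)/(d^2 - 6*d - 7)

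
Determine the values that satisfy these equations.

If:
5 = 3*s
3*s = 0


Then:
No Solution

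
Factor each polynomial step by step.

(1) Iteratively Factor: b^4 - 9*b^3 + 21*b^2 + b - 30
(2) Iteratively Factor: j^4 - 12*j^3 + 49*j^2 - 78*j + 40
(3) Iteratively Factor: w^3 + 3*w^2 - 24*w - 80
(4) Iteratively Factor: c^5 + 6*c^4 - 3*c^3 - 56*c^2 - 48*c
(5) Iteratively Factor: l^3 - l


(1) = (b - 3)*(b^3 - 6*b^2 + 3*b + 10) = (b - 3)*(b + 1)*(b^2 - 7*b + 10) = (b - 3)*(b - 2)*(b + 1)*(b - 5)
(2) = (j - 4)*(j^3 - 8*j^2 + 17*j - 10) = (j - 4)*(j - 2)*(j^2 - 6*j + 5) = (j - 4)*(j - 2)*(j - 1)*(j - 5)
(3) = (w - 5)*(w^2 + 8*w + 16) = (w - 5)*(w + 4)*(w + 4)
(4) = (c + 4)*(c^4 + 2*c^3 - 11*c^2 - 12*c) = (c + 4)^2*(c^3 - 2*c^2 - 3*c) = c*(c + 4)^2*(c^2 - 2*c - 3) = c*(c + 1)*(c + 4)^2*(c - 3)
(5) = (l - 1)*(l^2 + l) = l*(l - 1)*(l + 1)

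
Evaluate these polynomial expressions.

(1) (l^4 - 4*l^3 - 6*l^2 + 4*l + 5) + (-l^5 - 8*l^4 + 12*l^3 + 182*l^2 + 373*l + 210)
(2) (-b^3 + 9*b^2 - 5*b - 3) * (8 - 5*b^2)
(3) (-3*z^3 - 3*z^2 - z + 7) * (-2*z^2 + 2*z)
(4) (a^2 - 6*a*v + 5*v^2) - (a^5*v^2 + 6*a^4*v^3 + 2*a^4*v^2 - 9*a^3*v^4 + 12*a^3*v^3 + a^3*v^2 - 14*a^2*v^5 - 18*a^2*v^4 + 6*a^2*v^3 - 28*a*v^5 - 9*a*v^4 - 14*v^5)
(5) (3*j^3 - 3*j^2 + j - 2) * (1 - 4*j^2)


(1) = -l^5 - 7*l^4 + 8*l^3 + 176*l^2 + 377*l + 215
(2) = 5*b^5 - 45*b^4 + 17*b^3 + 87*b^2 - 40*b - 24
(3) = 6*z^5 - 4*z^3 - 16*z^2 + 14*z
(4) = -a^5*v^2 - 6*a^4*v^3 - 2*a^4*v^2 + 9*a^3*v^4 - 12*a^3*v^3 - a^3*v^2 + 14*a^2*v^5 + 18*a^2*v^4 - 6*a^2*v^3 + a^2 + 28*a*v^5 + 9*a*v^4 - 6*a*v + 14*v^5 + 5*v^2
(5) = -12*j^5 + 12*j^4 - j^3 + 5*j^2 + j - 2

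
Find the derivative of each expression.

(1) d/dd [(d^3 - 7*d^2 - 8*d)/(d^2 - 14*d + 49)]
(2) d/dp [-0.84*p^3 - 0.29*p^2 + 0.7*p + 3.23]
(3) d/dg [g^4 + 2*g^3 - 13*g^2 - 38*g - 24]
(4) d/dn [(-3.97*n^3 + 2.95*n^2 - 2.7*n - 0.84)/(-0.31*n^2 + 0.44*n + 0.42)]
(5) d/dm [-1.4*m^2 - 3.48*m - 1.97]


(1) = (d^3 - 21*d^2 + 106*d + 56)/(d^3 - 21*d^2 + 147*d - 343)
(2) = -2.52*p^2 - 0.58*p + 0.7
(3) = 4*g^3 + 6*g^2 - 26*g - 38
(4) = (1.2307*n^4 - 3.4936*n^3 - 4.5412*n^2 + 1.9572*n - 0.7644)/(0.0961*n^4 - 0.2728*n^3 - 0.0668*n^2 + 0.3696*n + 0.1764)
(5) = -2.8*m - 3.48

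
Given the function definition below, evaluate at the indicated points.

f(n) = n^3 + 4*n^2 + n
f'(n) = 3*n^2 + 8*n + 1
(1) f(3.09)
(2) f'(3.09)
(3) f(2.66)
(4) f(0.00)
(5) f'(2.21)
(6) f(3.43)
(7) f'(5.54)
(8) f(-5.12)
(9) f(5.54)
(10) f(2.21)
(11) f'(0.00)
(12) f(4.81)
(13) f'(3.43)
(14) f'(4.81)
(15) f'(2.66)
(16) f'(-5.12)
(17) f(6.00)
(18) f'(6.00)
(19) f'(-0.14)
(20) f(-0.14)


(1) = 70.79
(2) = 54.36
(3) = 49.78
(4) = 0.00
(5) = 33.33
(6) = 90.84
(7) = 137.39
(8) = -34.48
(9) = 298.34
(10) = 32.54
(11) = 1.00
(12) = 208.64
(13) = 63.73
(14) = 108.89
(15) = 43.51
(16) = 38.68
(17) = 366.00
(18) = 157.00
(19) = -0.06
(20) = -0.06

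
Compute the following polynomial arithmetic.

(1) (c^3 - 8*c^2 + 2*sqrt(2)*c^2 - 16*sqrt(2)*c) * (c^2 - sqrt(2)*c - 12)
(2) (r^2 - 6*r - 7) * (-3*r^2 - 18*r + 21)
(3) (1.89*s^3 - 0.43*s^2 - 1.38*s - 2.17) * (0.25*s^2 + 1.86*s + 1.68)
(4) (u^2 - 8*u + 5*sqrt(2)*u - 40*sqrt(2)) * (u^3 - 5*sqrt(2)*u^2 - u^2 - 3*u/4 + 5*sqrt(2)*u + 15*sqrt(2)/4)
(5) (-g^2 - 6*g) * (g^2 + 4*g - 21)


(1) = c^5 - 8*c^4 + sqrt(2)*c^4 - 16*c^3 - 8*sqrt(2)*c^3 - 24*sqrt(2)*c^2 + 128*c^2 + 192*sqrt(2)*c
(2) = -3*r^4 + 150*r^2 - 147
(3) = 0.4725*s^5 + 3.4079*s^4 + 2.0304*s^3 - 3.8317*s^2 - 6.3546*s - 3.6456
(4) = u^5 - 9*u^4 - 171*u^3/4 + 456*u^2 - 725*u/2 - 300
(5) = -g^4 - 10*g^3 - 3*g^2 + 126*g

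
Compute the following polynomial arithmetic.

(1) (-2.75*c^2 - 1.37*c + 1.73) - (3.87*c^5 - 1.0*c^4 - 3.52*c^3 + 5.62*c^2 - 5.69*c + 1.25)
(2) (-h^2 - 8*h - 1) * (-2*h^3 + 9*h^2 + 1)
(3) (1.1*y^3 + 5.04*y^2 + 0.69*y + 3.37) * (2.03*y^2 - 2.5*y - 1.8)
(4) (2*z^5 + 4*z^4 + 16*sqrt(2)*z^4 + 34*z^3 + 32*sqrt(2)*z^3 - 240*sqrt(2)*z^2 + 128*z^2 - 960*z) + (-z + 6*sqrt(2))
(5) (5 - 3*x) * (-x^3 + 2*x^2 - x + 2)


(1) = -3.87*c^5 + 1.0*c^4 + 3.52*c^3 - 8.37*c^2 + 4.32*c + 0.48
(2) = 2*h^5 + 7*h^4 - 70*h^3 - 10*h^2 - 8*h - 1
(3) = 2.233*y^5 + 7.4812*y^4 - 13.1793*y^3 - 3.9559*y^2 - 9.667*y - 6.066
(4) = 2*z^5 + 4*z^4 + 16*sqrt(2)*z^4 + 34*z^3 + 32*sqrt(2)*z^3 - 240*sqrt(2)*z^2 + 128*z^2 - 961*z + 6*sqrt(2)
(5) = 3*x^4 - 11*x^3 + 13*x^2 - 11*x + 10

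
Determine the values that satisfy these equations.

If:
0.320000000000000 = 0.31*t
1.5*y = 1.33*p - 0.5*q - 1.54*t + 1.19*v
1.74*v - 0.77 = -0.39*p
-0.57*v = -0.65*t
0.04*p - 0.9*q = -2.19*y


Then:
p = -3.28
q = -4.15
t = 1.03
v = 1.18
y = -1.65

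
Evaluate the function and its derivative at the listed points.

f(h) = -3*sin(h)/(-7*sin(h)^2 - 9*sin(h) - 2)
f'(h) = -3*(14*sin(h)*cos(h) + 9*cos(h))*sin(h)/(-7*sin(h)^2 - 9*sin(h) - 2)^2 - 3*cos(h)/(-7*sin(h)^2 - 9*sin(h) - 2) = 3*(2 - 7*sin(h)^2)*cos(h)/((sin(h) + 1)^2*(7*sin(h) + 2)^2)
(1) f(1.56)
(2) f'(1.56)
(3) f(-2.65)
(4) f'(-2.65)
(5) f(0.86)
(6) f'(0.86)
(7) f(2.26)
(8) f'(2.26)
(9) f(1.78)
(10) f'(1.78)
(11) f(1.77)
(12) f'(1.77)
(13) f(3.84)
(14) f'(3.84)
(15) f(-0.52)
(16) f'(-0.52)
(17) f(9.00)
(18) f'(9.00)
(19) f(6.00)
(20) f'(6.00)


(1) = 0.17
(2) = -0.00
(3) = 2.06
(4) = -2.46
(5) = 0.18
(6) = -0.02
(7) = 0.18
(8) = 0.02
(9) = 0.17
(10) = 0.01
(11) = 0.17
(12) = 0.01
(13) = 2.16
(14) = 2.58
(15) = 2.00
(16) = 1.28
(17) = 0.18
(18) = -0.05
(19) = -26.38
(20) = 4147.64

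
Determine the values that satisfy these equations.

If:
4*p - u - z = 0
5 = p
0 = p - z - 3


Then:
p = 5
u = 18
z = 2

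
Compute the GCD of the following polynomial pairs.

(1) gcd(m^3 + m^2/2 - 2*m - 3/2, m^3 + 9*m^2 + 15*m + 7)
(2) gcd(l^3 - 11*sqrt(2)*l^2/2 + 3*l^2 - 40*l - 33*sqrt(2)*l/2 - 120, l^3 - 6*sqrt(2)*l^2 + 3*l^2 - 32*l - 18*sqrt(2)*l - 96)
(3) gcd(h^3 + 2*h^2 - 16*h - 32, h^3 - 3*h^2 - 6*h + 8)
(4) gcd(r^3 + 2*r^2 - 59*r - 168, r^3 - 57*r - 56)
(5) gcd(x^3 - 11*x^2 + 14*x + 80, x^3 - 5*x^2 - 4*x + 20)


(1) = m^2 + 2*m + 1
(2) = gcd((l + 3)*(l - 8*sqrt(2))*(l + 5*sqrt(2)/2), (l + 3)*(l - 8*sqrt(2))*(l + 2*sqrt(2))) = l^2 + l*(3 - 8*sqrt(2)) - 24*sqrt(2)
(3) = h^2 - 2*h - 8
(4) = gcd((r - 8)*(r + 3)*(r + 7), (r - 8)*(r + 1)*(r + 7)) = r^2 - r - 56
(5) = x^2 - 3*x - 10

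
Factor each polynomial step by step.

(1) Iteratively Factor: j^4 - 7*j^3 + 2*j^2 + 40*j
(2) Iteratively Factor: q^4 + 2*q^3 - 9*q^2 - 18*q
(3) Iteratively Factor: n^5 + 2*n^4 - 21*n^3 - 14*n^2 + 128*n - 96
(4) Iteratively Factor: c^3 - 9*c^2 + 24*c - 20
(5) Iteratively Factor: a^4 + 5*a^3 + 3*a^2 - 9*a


(1) = (j - 5)*(j^3 - 2*j^2 - 8*j) = j*(j - 5)*(j^2 - 2*j - 8) = j*(j - 5)*(j + 2)*(j - 4)
(2) = (q)*(q^3 + 2*q^2 - 9*q - 18) = q*(q - 3)*(q^2 + 5*q + 6) = q*(q - 3)*(q + 2)*(q + 3)
(3) = (n + 4)*(n^4 - 2*n^3 - 13*n^2 + 38*n - 24) = (n - 1)*(n + 4)*(n^3 - n^2 - 14*n + 24) = (n - 2)*(n - 1)*(n + 4)*(n^2 + n - 12) = (n - 2)*(n - 1)*(n + 4)^2*(n - 3)
(4) = (c - 2)*(c^2 - 7*c + 10) = (c - 2)^2*(c - 5)
(5) = (a - 1)*(a^3 + 6*a^2 + 9*a) = (a - 1)*(a + 3)*(a^2 + 3*a) = (a - 1)*(a + 3)^2*(a)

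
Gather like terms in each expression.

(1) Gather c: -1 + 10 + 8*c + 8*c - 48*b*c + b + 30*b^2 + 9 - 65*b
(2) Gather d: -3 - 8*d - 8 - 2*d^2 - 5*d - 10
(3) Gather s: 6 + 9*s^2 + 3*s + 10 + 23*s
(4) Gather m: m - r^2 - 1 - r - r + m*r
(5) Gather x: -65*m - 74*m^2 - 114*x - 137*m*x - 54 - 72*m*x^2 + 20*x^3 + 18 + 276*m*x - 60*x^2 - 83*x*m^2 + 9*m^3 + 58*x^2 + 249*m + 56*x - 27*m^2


(1) = 30*b^2 - 64*b + c*(16 - 48*b) + 18
(2) = -2*d^2 - 13*d - 21
(3) = 9*s^2 + 26*s + 16
(4) = m*(r + 1) - r^2 - 2*r - 1
(5) = 9*m^3 - 101*m^2 + 184*m + 20*x^3 + x^2*(-72*m - 2) + x*(-83*m^2 + 139*m - 58) - 36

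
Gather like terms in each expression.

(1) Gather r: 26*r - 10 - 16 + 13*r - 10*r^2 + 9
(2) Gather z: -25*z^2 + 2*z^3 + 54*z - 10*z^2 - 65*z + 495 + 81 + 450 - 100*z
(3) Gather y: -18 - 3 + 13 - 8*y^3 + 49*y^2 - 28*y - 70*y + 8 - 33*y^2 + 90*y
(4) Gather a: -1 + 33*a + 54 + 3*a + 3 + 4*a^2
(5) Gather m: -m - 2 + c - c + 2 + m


(1) = -10*r^2 + 39*r - 17
(2) = 2*z^3 - 35*z^2 - 111*z + 1026
(3) = -8*y^3 + 16*y^2 - 8*y
(4) = 4*a^2 + 36*a + 56
(5) = 0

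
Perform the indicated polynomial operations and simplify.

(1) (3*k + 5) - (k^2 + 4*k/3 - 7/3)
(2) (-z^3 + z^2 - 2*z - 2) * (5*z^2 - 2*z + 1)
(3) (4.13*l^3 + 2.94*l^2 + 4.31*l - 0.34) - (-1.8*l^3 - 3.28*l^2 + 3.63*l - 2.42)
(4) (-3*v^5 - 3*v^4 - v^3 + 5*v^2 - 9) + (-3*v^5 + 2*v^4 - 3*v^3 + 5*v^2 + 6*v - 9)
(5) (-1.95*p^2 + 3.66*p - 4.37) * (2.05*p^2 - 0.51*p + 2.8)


(1) = -k^2 + 5*k/3 + 22/3
(2) = -5*z^5 + 7*z^4 - 13*z^3 - 5*z^2 + 2*z - 2
(3) = 5.93*l^3 + 6.22*l^2 + 0.68*l + 2.08
(4) = -6*v^5 - v^4 - 4*v^3 + 10*v^2 + 6*v - 18
(5) = -3.9975*p^4 + 8.4975*p^3 - 16.2851*p^2 + 12.4767*p - 12.236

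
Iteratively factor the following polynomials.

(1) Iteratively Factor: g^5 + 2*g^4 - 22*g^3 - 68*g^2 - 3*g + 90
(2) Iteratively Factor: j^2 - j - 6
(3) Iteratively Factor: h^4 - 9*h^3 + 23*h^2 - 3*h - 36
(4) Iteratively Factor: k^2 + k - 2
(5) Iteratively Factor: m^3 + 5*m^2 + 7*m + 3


(1) = (g + 2)*(g^4 - 22*g^2 - 24*g + 45) = (g - 5)*(g + 2)*(g^3 + 5*g^2 + 3*g - 9) = (g - 5)*(g - 1)*(g + 2)*(g^2 + 6*g + 9) = (g - 5)*(g - 1)*(g + 2)*(g + 3)*(g + 3)
(2) = (j - 3)*(j + 2)
(3) = (h + 1)*(h^3 - 10*h^2 + 33*h - 36) = (h - 4)*(h + 1)*(h^2 - 6*h + 9) = (h - 4)*(h - 3)*(h + 1)*(h - 3)
(4) = (k - 1)*(k + 2)
(5) = (m + 1)*(m^2 + 4*m + 3) = (m + 1)*(m + 3)*(m + 1)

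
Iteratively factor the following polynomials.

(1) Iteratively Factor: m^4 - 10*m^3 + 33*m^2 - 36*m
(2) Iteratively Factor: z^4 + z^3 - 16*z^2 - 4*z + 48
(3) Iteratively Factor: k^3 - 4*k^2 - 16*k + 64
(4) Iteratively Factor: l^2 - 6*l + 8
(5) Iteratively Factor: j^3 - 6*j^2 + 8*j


(1) = (m - 3)*(m^3 - 7*m^2 + 12*m) = (m - 3)^2*(m^2 - 4*m) = (m - 4)*(m - 3)^2*(m)
(2) = (z - 2)*(z^3 + 3*z^2 - 10*z - 24) = (z - 2)*(z + 4)*(z^2 - z - 6) = (z - 2)*(z + 2)*(z + 4)*(z - 3)
(3) = (k - 4)*(k^2 - 16) = (k - 4)^2*(k + 4)
(4) = (l - 4)*(l - 2)
(5) = (j - 2)*(j^2 - 4*j) = j*(j - 2)*(j - 4)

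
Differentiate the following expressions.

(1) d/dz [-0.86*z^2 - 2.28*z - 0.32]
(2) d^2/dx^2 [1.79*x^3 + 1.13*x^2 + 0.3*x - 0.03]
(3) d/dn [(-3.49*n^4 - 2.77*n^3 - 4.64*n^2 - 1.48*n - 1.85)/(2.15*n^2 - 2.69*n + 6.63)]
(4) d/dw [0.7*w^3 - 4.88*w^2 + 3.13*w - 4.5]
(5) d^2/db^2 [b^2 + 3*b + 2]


(1) = -1.72*z - 2.28
(2) = 10.74*x + 2.26
(3) = (-15.007*n^5 + 22.2088*n^4 - 77.6522*n^3 - 39.4317*n^2 - 53.5714*n - 14.7889)/(4.6225*n^4 - 11.567*n^3 + 35.7451*n^2 - 35.6694*n + 43.9569)
(4) = 2.1*w^2 - 9.76*w + 3.13
(5) = 2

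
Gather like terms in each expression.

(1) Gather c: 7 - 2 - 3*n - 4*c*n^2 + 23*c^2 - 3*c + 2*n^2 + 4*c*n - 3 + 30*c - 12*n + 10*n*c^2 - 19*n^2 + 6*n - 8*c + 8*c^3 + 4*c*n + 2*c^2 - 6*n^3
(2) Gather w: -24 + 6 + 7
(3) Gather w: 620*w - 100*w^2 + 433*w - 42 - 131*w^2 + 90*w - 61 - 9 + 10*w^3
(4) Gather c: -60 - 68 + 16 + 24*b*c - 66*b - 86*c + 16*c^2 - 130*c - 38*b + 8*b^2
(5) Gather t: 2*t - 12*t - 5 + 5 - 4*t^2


(1) = 8*c^3 + c^2*(10*n + 25) + c*(-4*n^2 + 8*n + 19) - 6*n^3 - 17*n^2 - 9*n + 2
(2) = -11
(3) = 10*w^3 - 231*w^2 + 1143*w - 112
(4) = 8*b^2 - 104*b + 16*c^2 + c*(24*b - 216) - 112
(5) = -4*t^2 - 10*t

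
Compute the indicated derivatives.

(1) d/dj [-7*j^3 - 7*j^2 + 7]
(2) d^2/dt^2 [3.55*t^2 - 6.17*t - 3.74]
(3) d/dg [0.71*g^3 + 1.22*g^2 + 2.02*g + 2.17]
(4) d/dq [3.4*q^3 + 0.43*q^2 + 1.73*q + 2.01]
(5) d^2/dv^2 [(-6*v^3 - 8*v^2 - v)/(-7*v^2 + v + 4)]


(1) = 7*j*(-3*j - 2)
(2) = 7.10000000000000
(3) = 2.13*g^2 + 2.44*g + 2.02
(4) = 10.2*q^2 + 0.86*q + 1.73
(5) = 62*(9*v^3 + 24*v^2 + 12*v + 4)/(343*v^6 - 147*v^5 - 567*v^4 + 167*v^3 + 324*v^2 - 48*v - 64)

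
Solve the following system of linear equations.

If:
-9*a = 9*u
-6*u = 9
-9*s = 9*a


Then:
a = 3/2
s = -3/2
u = -3/2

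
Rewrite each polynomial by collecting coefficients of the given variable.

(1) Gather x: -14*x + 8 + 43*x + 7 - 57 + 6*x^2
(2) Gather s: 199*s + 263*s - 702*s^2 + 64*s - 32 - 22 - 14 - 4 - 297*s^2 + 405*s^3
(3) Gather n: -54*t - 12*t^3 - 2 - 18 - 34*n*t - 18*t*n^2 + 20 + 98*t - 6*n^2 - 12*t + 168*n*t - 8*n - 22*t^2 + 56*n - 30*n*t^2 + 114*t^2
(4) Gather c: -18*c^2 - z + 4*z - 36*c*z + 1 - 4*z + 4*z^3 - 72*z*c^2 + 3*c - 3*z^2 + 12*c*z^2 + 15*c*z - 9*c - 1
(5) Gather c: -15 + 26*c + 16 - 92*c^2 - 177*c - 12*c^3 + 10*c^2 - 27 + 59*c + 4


(1) = 6*x^2 + 29*x - 42
(2) = 405*s^3 - 999*s^2 + 526*s - 72
(3) = n^2*(-18*t - 6) + n*(-30*t^2 + 134*t + 48) - 12*t^3 + 92*t^2 + 32*t
(4) = c^2*(-72*z - 18) + c*(12*z^2 - 21*z - 6) + 4*z^3 - 3*z^2 - z
(5) = -12*c^3 - 82*c^2 - 92*c - 22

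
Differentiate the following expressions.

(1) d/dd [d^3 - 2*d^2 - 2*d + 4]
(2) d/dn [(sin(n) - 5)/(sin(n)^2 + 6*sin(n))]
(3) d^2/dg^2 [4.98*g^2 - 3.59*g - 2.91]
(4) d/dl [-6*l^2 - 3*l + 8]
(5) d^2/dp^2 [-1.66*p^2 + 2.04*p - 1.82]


(1) = 3*d^2 - 4*d - 2
(2) = (-cos(n) + 10/tan(n) + 30*cos(n)/sin(n)^2)/(sin(n) + 6)^2
(3) = 9.96000000000000
(4) = -12*l - 3
(5) = -3.32000000000000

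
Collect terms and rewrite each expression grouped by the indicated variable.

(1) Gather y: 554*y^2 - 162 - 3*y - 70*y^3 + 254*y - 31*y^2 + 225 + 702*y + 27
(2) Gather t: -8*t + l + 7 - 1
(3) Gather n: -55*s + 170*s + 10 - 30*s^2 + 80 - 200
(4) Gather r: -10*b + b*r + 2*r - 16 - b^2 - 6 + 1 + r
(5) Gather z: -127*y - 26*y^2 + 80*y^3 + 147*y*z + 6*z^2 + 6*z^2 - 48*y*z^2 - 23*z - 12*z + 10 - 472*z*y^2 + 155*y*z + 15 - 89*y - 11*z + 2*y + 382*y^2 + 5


(1) = -70*y^3 + 523*y^2 + 953*y + 90
(2) = l - 8*t + 6
(3) = -30*s^2 + 115*s - 110
(4) = -b^2 - 10*b + r*(b + 3) - 21
(5) = 80*y^3 + 356*y^2 - 214*y + z^2*(12 - 48*y) + z*(-472*y^2 + 302*y - 46) + 30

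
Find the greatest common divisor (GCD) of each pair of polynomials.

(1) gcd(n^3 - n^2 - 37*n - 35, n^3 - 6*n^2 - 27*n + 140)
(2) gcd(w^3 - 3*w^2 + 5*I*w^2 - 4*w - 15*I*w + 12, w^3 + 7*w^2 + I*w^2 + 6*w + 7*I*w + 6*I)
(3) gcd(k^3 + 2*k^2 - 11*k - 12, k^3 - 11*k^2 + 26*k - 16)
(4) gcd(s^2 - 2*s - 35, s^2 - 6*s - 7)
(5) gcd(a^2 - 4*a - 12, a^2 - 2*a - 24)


(1) = gcd((n - 7)*(n + 1)*(n + 5), (n - 7)*(n - 4)*(n + 5)) = n^2 - 2*n - 35
(2) = gcd((w - 3)*(w + I)*(w + 4*I), (w + 1)*(w + 6)*(w + I)) = w + I
(3) = gcd((k - 3)*(k + 1)*(k + 4), (k - 8)*(k - 2)*(k - 1)) = 1
(4) = gcd((s - 7)*(s + 5), (s - 7)*(s + 1)) = s - 7
(5) = a - 6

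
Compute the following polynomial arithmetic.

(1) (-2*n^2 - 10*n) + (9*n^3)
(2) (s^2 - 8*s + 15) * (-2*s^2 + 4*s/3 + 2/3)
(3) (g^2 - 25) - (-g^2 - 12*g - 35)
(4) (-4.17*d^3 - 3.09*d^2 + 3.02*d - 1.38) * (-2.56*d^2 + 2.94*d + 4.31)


(1) = 9*n^3 - 2*n^2 - 10*n
(2) = -2*s^4 + 52*s^3/3 - 40*s^2 + 44*s/3 + 10
(3) = 2*g^2 + 12*g + 10
(4) = 10.6752*d^5 - 4.3494*d^4 - 34.7885*d^3 - 0.9063*d^2 + 8.959*d - 5.9478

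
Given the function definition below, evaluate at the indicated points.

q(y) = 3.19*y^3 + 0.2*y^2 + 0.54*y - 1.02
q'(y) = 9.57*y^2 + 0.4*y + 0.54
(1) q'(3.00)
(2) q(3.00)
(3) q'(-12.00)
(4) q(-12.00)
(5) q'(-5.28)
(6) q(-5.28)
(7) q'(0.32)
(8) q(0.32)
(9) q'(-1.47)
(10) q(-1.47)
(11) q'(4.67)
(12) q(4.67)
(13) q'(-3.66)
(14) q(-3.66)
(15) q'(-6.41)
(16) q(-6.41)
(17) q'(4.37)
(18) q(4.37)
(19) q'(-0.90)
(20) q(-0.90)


(1) = 87.87
(2) = 88.53
(3) = 1373.82
(4) = -5491.02
(5) = 265.22
(6) = -467.86
(7) = 1.65
(8) = -0.72
(9) = 20.63
(10) = -11.51
(11) = 211.12
(12) = 330.76
(13) = 127.27
(14) = -156.72
(15) = 391.19
(16) = -836.43
(17) = 185.05
(18) = 271.38
(19) = 7.93
(20) = -3.67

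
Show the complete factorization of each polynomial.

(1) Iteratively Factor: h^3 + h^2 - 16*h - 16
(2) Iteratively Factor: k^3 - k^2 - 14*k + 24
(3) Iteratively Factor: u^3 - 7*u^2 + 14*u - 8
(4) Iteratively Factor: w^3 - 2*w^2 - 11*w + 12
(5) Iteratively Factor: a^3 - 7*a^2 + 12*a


(1) = (h + 4)*(h^2 - 3*h - 4) = (h - 4)*(h + 4)*(h + 1)
(2) = (k - 3)*(k^2 + 2*k - 8) = (k - 3)*(k - 2)*(k + 4)
(3) = (u - 1)*(u^2 - 6*u + 8) = (u - 4)*(u - 1)*(u - 2)
(4) = (w + 3)*(w^2 - 5*w + 4) = (w - 1)*(w + 3)*(w - 4)
(5) = (a - 3)*(a^2 - 4*a) = a*(a - 3)*(a - 4)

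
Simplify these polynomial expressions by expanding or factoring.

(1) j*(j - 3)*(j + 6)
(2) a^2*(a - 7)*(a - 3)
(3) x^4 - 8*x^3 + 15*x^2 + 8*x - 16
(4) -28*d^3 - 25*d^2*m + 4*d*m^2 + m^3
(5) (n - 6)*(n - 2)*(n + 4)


(1) = j^3 + 3*j^2 - 18*j
(2) = a^4 - 10*a^3 + 21*a^2
(3) = (x - 4)^2*(x - 1)*(x + 1)
(4) = (-4*d + m)*(d + m)*(7*d + m)
(5) = n^3 - 4*n^2 - 20*n + 48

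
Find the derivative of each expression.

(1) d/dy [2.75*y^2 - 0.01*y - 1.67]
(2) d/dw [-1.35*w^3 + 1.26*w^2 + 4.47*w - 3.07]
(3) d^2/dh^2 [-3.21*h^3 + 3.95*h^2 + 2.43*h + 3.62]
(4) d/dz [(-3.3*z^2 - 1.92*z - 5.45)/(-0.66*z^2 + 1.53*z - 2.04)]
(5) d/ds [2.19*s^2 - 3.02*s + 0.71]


(1) = 5.5*y - 0.01
(2) = -4.05*w^2 + 2.52*w + 4.47
(3) = 7.9 - 19.26*h
(4) = (-6.3162*z^2 + 6.27*z + 12.2553)/(0.4356*z^4 - 2.0196*z^3 + 5.0337*z^2 - 6.2424*z + 4.1616)
(5) = 4.38*s - 3.02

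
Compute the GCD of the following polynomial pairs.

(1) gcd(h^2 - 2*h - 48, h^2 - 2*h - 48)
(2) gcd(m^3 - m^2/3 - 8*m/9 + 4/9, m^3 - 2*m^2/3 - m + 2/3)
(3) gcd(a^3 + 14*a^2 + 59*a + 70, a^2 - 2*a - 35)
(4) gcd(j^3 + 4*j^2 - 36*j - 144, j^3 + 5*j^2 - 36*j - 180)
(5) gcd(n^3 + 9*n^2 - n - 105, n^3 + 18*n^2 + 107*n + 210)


(1) = gcd((h - 8)*(h + 6), (h - 8)*(h + 6)) = h^2 - 2*h - 48
(2) = gcd((m - 2/3)^2*(m + 1), (m - 1)*(m - 2/3)*(m + 1)) = m^2 + m/3 - 2/3
(3) = a + 5
(4) = gcd((j - 6)*(j + 4)*(j + 6), (j - 6)*(j + 5)*(j + 6)) = j^2 - 36
(5) = n^2 + 12*n + 35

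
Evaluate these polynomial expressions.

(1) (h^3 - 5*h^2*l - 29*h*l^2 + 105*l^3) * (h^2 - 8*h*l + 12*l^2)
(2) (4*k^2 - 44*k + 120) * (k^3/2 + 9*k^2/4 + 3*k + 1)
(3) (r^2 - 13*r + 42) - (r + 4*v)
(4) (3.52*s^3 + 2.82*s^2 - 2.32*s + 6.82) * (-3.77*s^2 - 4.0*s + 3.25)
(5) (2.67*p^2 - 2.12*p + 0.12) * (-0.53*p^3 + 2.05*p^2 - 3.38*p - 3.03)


(1) = h^5 - 13*h^4*l + 23*h^3*l^2 + 277*h^2*l^3 - 1188*h*l^4 + 1260*l^5
(2) = 2*k^5 - 13*k^4 - 27*k^3 + 142*k^2 + 316*k + 120
(3) = r^2 - 14*r - 4*v + 42
(4) = -13.2704*s^5 - 24.7114*s^4 + 8.9064*s^3 - 7.2664*s^2 - 34.82*s + 22.165
(5) = -1.4151*p^5 + 6.5971*p^4 - 13.4342*p^3 - 0.6785*p^2 + 6.018*p - 0.3636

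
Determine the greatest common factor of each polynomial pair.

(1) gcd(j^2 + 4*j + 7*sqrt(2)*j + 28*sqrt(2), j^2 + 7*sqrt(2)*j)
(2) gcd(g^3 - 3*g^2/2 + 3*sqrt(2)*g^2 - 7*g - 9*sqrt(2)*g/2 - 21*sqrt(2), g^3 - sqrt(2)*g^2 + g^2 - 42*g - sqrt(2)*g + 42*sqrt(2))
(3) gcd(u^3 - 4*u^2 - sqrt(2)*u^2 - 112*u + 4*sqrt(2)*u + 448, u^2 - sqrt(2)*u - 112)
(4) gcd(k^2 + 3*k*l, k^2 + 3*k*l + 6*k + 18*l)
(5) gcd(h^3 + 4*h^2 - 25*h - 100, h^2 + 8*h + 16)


(1) = gcd((j + 4)*(j + 7*sqrt(2)), j*(j + 7*sqrt(2))) = j + 7*sqrt(2)
(2) = gcd((g - 7/2)*(g + 2)*(g + 3*sqrt(2)), (g - 6)*(g + 7)*(g - sqrt(2))) = 1
(3) = u^2 - sqrt(2)*u - 112
(4) = gcd(k*(k + 3*l), (k + 6)*(k + 3*l)) = k + 3*l
(5) = gcd((h - 5)*(h + 4)*(h + 5), (h + 4)^2) = h + 4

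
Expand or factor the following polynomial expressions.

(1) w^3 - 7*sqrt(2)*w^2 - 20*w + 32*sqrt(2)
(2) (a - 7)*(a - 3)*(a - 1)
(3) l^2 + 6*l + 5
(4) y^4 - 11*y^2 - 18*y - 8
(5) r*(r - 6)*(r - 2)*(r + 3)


(1) = (w - 8*sqrt(2))*(w - sqrt(2))*(w + 2*sqrt(2))
(2) = a^3 - 11*a^2 + 31*a - 21
(3) = (l + 1)*(l + 5)
(4) = (y - 4)*(y + 1)^2*(y + 2)
(5) = r^4 - 5*r^3 - 12*r^2 + 36*r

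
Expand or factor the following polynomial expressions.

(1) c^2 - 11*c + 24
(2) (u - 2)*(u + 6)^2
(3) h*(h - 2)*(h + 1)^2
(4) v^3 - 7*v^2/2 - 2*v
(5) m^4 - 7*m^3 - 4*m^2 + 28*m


(1) = (c - 8)*(c - 3)
(2) = u^3 + 10*u^2 + 12*u - 72
(3) = h^4 - 3*h^2 - 2*h
(4) = v*(v - 4)*(v + 1/2)
(5) = m*(m - 7)*(m - 2)*(m + 2)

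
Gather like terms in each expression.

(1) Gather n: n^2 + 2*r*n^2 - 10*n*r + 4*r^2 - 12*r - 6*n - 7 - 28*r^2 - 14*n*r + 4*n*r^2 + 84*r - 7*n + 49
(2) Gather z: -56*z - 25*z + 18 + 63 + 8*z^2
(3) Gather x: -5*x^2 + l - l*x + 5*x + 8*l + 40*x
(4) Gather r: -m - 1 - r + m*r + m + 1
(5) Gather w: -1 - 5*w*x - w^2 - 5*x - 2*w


(1) = n^2*(2*r + 1) + n*(4*r^2 - 24*r - 13) - 24*r^2 + 72*r + 42
(2) = 8*z^2 - 81*z + 81
(3) = 9*l - 5*x^2 + x*(45 - l)
(4) = r*(m - 1)
(5) = -w^2 + w*(-5*x - 2) - 5*x - 1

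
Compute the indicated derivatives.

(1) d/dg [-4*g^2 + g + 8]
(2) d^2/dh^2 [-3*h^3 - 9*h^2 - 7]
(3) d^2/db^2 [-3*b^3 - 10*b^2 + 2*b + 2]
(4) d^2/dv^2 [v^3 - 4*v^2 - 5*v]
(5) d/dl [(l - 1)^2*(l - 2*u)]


(1) = 1 - 8*g
(2) = -18*h - 18
(3) = -18*b - 20
(4) = 6*v - 8
(5) = (l - 1)*(3*l - 4*u - 1)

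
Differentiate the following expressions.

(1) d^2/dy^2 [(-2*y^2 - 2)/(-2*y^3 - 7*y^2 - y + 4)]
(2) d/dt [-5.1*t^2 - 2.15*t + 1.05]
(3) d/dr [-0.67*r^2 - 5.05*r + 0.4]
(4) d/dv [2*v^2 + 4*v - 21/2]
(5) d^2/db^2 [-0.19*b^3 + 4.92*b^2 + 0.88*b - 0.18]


(1) = 4*(4*y^6 + 18*y^4 + 161*y^3 + 237*y^2 + 45*y + 45)/(8*y^9 + 84*y^8 + 306*y^7 + 379*y^6 - 183*y^5 - 615*y^4 - 71*y^3 + 324*y^2 + 48*y - 64)
(2) = -10.2*t - 2.15
(3) = -1.34*r - 5.05
(4) = 4*v + 4
(5) = 9.84 - 1.14*b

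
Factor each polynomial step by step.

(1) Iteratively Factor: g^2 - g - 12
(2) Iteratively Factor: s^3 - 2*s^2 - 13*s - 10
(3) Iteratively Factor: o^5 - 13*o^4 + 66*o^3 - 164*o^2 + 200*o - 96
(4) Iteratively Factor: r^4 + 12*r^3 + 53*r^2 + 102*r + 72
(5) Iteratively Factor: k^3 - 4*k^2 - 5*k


(1) = (g - 4)*(g + 3)
(2) = (s - 5)*(s^2 + 3*s + 2) = (s - 5)*(s + 2)*(s + 1)
(3) = (o - 2)*(o^4 - 11*o^3 + 44*o^2 - 76*o + 48) = (o - 2)^2*(o^3 - 9*o^2 + 26*o - 24) = (o - 4)*(o - 2)^2*(o^2 - 5*o + 6) = (o - 4)*(o - 3)*(o - 2)^2*(o - 2)
(4) = (r + 3)*(r^3 + 9*r^2 + 26*r + 24) = (r + 3)*(r + 4)*(r^2 + 5*r + 6) = (r + 2)*(r + 3)*(r + 4)*(r + 3)
(5) = (k - 5)*(k^2 + k) = k*(k - 5)*(k + 1)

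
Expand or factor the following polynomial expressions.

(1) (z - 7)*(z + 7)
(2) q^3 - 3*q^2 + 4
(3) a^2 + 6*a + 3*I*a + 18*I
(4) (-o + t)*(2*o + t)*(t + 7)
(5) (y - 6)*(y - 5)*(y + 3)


(1) = z^2 - 49
(2) = (q - 2)^2*(q + 1)
(3) = (a + 6)*(a + 3*I)
(4) = -2*o^2*t - 14*o^2 + o*t^2 + 7*o*t + t^3 + 7*t^2
(5) = y^3 - 8*y^2 - 3*y + 90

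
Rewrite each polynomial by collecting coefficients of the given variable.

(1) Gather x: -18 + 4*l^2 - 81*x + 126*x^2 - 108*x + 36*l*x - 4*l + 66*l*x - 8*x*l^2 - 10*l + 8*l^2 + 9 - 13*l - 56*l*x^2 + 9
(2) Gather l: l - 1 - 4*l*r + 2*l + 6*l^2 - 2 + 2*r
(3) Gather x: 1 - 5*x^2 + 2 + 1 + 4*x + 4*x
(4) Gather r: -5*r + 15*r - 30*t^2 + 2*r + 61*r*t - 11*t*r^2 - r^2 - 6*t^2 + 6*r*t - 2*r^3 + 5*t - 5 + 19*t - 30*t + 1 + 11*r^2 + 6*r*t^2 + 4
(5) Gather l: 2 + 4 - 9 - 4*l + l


(1) = 12*l^2 - 27*l + x^2*(126 - 56*l) + x*(-8*l^2 + 102*l - 189)
(2) = 6*l^2 + l*(3 - 4*r) + 2*r - 3
(3) = -5*x^2 + 8*x + 4
(4) = -2*r^3 + r^2*(10 - 11*t) + r*(6*t^2 + 67*t + 12) - 36*t^2 - 6*t
(5) = -3*l - 3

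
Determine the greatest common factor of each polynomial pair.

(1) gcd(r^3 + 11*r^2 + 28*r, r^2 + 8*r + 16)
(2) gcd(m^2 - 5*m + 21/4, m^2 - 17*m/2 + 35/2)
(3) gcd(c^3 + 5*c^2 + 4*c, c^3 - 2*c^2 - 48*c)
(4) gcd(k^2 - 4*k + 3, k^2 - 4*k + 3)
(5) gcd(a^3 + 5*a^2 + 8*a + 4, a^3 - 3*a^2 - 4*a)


(1) = r + 4
(2) = gcd((m - 7/2)*(m - 3/2), (m - 5)*(m - 7/2)) = m - 7/2
(3) = gcd(c*(c + 1)*(c + 4), c*(c - 8)*(c + 6)) = c
(4) = k^2 - 4*k + 3
(5) = a + 1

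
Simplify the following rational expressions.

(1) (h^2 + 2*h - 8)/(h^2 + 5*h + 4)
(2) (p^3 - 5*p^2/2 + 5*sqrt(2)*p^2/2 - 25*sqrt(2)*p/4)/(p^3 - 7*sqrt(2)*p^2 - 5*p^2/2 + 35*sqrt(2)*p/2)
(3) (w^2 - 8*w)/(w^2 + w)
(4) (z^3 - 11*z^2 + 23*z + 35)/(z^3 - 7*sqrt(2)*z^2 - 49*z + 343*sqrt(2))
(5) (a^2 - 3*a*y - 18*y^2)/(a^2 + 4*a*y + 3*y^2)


(1) = (h - 2)/(h + 1)
(2) = (8*p + 20*sqrt(2))/(8*p - 56*sqrt(2))
(3) = (w - 8)/(w + 1)
(4) = (z^2 - 4*z - 5)/(z^2 + z*(7 - 7*sqrt(2)) - 49*sqrt(2))
(5) = (a - 6*y)/(a + y)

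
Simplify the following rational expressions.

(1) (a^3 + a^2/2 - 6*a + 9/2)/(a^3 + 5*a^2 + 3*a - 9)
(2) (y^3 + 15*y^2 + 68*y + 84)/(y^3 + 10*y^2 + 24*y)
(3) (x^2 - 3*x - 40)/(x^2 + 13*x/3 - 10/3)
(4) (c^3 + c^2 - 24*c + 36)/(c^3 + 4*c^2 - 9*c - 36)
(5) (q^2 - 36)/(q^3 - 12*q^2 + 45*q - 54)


(1) = (2*a - 3)/(2*a + 6)
(2) = (y^2 + 9*y + 14)/(y^2 + 4*y)
(3) = (3*x - 24)/(3*x - 2)
(4) = (c^2 + 4*c - 12)/(c^2 + 7*c + 12)
(5) = (q + 6)/(q^2 - 6*q + 9)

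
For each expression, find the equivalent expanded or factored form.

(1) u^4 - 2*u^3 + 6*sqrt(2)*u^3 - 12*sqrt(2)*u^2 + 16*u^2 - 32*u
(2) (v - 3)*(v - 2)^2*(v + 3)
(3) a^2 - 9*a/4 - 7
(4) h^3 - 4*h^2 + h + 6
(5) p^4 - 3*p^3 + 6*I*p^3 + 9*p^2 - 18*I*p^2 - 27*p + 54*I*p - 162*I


(1) = u*(u - 2)*(u + 2*sqrt(2))*(u + 4*sqrt(2))
(2) = v^4 - 4*v^3 - 5*v^2 + 36*v - 36
(3) = (a - 4)*(a + 7/4)
(4) = (h - 3)*(h - 2)*(h + 1)
(5) = (p - 3)*(p - 3*I)*(p + 3*I)*(p + 6*I)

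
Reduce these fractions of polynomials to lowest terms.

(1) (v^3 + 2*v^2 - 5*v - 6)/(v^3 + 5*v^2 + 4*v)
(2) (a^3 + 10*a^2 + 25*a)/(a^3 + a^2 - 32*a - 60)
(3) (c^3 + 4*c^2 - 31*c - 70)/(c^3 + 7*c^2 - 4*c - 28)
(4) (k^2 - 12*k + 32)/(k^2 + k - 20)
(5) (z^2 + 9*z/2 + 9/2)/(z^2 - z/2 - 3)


(1) = (v^2 + v - 6)/(v^2 + 4*v)
(2) = (a^2 + 5*a)/(a^2 - 4*a - 12)
(3) = (c - 5)/(c - 2)
(4) = (k - 8)/(k + 5)
(5) = (z + 3)/(z - 2)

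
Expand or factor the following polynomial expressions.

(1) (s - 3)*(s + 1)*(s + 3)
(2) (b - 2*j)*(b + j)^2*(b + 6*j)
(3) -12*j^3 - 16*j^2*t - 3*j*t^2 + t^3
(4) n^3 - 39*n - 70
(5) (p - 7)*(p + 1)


(1) = s^3 + s^2 - 9*s - 9
(2) = b^4 + 6*b^3*j - 3*b^2*j^2 - 20*b*j^3 - 12*j^4
(3) = (-6*j + t)*(j + t)*(2*j + t)
(4) = (n - 7)*(n + 2)*(n + 5)
(5) = p^2 - 6*p - 7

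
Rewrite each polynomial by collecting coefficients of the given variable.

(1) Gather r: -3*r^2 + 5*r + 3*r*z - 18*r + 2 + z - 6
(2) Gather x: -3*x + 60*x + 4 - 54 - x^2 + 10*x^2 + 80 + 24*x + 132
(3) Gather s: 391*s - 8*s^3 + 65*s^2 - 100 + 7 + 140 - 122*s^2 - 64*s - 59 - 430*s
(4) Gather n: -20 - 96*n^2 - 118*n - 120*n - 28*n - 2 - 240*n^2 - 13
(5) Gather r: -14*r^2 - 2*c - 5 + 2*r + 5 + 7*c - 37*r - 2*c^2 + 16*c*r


(1) = -3*r^2 + r*(3*z - 13) + z - 4
(2) = 9*x^2 + 81*x + 162
(3) = -8*s^3 - 57*s^2 - 103*s - 12
(4) = -336*n^2 - 266*n - 35
(5) = -2*c^2 + 5*c - 14*r^2 + r*(16*c - 35)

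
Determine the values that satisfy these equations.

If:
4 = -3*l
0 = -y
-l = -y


Then:
No Solution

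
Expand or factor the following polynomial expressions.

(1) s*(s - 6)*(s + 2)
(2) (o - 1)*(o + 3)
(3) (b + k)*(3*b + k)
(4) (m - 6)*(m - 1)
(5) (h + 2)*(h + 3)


(1) = s^3 - 4*s^2 - 12*s
(2) = o^2 + 2*o - 3
(3) = 3*b^2 + 4*b*k + k^2
(4) = m^2 - 7*m + 6
(5) = h^2 + 5*h + 6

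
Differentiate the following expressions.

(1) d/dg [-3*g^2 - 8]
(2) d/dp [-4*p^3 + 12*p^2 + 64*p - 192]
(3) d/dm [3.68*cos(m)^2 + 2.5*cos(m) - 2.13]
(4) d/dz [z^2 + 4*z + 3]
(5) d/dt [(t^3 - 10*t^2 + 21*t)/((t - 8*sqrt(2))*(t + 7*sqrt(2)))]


(1) = -6*g
(2) = -12*p^2 + 24*p + 64
(3) = -(7.36*cos(m) + 2.5)*sin(m)
(4) = 2*z + 4
(5) = (t^4 - 2*sqrt(2)*t^3 - 357*t^2 + 10*sqrt(2)*t^2 + 2240*t - 2352)/(t^4 - 2*sqrt(2)*t^3 - 222*t^2 + 224*sqrt(2)*t + 12544)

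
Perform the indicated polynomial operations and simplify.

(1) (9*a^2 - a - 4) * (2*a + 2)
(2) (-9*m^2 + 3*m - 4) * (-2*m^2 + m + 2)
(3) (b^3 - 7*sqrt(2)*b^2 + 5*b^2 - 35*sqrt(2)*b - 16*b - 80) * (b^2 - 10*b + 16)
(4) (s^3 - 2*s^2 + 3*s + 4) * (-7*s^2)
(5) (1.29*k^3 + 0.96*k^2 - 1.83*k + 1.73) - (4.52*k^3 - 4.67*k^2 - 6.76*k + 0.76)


(1) = 18*a^3 + 16*a^2 - 10*a - 8
(2) = 18*m^4 - 15*m^3 - 7*m^2 + 2*m - 8
(3) = b^5 - 7*sqrt(2)*b^4 - 5*b^4 - 50*b^3 + 35*sqrt(2)*b^3 + 160*b^2 + 238*sqrt(2)*b^2 - 560*sqrt(2)*b + 544*b - 1280
(4) = -7*s^5 + 14*s^4 - 21*s^3 - 28*s^2
(5) = -3.23*k^3 + 5.63*k^2 + 4.93*k + 0.97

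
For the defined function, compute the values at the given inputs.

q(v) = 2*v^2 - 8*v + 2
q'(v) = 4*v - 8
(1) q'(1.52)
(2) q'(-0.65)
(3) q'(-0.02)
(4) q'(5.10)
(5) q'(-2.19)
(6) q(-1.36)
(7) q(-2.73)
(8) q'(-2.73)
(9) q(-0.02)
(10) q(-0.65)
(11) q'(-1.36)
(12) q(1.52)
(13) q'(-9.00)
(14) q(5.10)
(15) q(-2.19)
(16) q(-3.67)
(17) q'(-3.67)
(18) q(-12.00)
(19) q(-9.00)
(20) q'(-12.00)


(1) = -1.92
(2) = -10.60
(3) = -8.08
(4) = 12.40
(5) = -16.76
(6) = 16.58
(7) = 38.75
(8) = -18.92
(9) = 2.16
(10) = 8.04
(11) = -13.44
(12) = -5.54
(13) = -44.00
(14) = 13.22
(15) = 29.11
(16) = 58.30
(17) = -22.68
(18) = 386.00
(19) = 236.00
(20) = -56.00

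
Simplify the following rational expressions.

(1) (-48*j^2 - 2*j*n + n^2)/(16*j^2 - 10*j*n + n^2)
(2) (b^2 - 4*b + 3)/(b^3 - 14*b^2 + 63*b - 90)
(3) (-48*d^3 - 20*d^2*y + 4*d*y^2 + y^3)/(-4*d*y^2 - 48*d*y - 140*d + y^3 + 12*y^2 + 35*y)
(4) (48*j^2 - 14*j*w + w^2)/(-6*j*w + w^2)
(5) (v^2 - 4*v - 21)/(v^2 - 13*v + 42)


(1) = (-6*j - n)/(2*j - n)
(2) = (b - 1)/(b^2 - 11*b + 30)
(3) = (12*d^2 + 8*d*y + y^2)/(y^2 + 12*y + 35)
(4) = (-8*j + w)/w
(5) = (v + 3)/(v - 6)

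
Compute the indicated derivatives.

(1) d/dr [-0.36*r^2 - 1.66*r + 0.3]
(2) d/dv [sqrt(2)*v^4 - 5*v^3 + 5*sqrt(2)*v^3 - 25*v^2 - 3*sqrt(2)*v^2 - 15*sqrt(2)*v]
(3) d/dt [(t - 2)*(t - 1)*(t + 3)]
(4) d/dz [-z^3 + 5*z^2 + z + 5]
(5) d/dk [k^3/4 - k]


(1) = -0.72*r - 1.66
(2) = 4*sqrt(2)*v^3 - 15*v^2 + 15*sqrt(2)*v^2 - 50*v - 6*sqrt(2)*v - 15*sqrt(2)
(3) = 3*t^2 - 7
(4) = -3*z^2 + 10*z + 1
(5) = 3*k^2/4 - 1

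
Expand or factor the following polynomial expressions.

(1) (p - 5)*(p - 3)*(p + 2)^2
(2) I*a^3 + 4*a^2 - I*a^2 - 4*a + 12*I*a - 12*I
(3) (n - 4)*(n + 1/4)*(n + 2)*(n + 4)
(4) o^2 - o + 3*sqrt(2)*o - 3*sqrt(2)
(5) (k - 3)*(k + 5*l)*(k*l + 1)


(1) = p^4 - 4*p^3 - 13*p^2 + 28*p + 60
(2) = (a - 6*I)*(a + 2*I)*(I*a - I)
(3) = n^4 + 9*n^3/4 - 31*n^2/2 - 36*n - 8
(4) = (o - 1)*(o + 3*sqrt(2))
(5) = k^3*l + 5*k^2*l^2 - 3*k^2*l + k^2 - 15*k*l^2 + 5*k*l - 3*k - 15*l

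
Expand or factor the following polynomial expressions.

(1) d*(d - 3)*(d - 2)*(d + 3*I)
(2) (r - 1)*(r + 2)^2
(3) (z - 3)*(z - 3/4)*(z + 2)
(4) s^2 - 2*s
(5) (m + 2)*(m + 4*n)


(1) = d^4 - 5*d^3 + 3*I*d^3 + 6*d^2 - 15*I*d^2 + 18*I*d
(2) = r^3 + 3*r^2 - 4
(3) = z^3 - 7*z^2/4 - 21*z/4 + 9/2
(4) = s*(s - 2)
(5) = m^2 + 4*m*n + 2*m + 8*n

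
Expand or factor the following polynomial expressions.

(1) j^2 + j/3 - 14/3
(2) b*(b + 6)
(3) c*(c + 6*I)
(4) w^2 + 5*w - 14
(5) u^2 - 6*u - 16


(1) = (j - 2)*(j + 7/3)
(2) = b^2 + 6*b
(3) = c^2 + 6*I*c
(4) = (w - 2)*(w + 7)
(5) = (u - 8)*(u + 2)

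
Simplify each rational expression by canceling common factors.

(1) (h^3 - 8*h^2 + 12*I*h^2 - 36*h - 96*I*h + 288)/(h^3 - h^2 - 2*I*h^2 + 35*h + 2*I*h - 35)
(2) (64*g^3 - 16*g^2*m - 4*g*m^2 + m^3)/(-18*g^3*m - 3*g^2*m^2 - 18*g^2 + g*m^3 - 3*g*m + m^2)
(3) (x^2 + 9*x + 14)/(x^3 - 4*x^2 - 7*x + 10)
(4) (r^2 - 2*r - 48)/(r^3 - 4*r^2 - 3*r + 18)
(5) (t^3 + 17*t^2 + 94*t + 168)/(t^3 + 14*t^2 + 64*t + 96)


(1) = (h^3 + h^2*(-8 + 12*I) + h*(-36 - 96*I) + 288)/(h^3 + h^2*(-1 - 2*I) + h*(35 + 2*I) - 35)
(2) = (-64*g^3 + 16*g^2*m + 4*g*m^2 - m^3)/(18*g^3*m + 3*g^2*m^2 + 18*g^2 - g*m^3 + 3*g*m - m^2)
(3) = (x + 7)/(x^2 - 6*x + 5)
(4) = (r^2 - 2*r - 48)/(r^3 - 4*r^2 - 3*r + 18)
(5) = (t + 7)/(t + 4)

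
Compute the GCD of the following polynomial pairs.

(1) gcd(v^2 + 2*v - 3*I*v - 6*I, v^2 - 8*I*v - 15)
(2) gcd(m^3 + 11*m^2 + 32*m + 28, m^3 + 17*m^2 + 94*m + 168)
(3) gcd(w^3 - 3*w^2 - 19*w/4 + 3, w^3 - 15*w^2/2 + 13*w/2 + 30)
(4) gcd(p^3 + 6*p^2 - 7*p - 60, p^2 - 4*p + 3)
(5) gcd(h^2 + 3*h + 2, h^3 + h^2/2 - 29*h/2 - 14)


(1) = gcd((v + 2)*(v - 3*I), (v - 5*I)*(v - 3*I)) = v - 3*I
(2) = gcd((m + 2)^2*(m + 7), (m + 4)*(m + 6)*(m + 7)) = m + 7
(3) = w^2 - 5*w/2 - 6
(4) = gcd((p - 3)*(p + 4)*(p + 5), (p - 3)*(p - 1)) = p - 3
(5) = h + 1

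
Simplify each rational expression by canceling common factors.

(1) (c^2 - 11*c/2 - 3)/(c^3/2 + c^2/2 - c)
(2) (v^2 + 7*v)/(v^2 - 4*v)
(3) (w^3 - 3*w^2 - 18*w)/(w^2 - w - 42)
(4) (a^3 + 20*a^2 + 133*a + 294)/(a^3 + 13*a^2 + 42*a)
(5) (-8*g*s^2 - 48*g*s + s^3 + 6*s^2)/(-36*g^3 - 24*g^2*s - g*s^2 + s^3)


(1) = (2*c^2 - 11*c - 6)/(c^3 + c^2 - 2*c)
(2) = (v + 7)/(v - 4)
(3) = (w^3 - 3*w^2 - 18*w)/(w^2 - w - 42)
(4) = (a + 7)/a
(5) = (-8*g*s^2 - 48*g*s + s^3 + 6*s^2)/(-36*g^3 - 24*g^2*s - g*s^2 + s^3)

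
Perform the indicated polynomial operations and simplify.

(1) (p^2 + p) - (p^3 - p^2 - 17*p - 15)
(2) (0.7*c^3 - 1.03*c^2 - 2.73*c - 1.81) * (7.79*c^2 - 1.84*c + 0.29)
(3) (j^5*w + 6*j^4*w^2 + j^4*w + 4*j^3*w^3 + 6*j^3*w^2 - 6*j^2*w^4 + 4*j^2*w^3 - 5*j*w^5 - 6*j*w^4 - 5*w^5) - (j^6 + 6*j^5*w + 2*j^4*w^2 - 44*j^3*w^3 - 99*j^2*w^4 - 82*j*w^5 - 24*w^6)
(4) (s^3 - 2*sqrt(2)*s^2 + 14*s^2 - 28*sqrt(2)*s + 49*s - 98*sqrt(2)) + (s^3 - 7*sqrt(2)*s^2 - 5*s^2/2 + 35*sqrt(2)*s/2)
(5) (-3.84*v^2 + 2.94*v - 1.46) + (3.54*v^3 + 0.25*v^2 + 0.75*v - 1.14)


(1) = -p^3 + 2*p^2 + 18*p + 15
(2) = 5.453*c^5 - 9.3117*c^4 - 19.1685*c^3 - 9.3754*c^2 + 2.5387*c - 0.5249
(3) = -j^6 - 5*j^5*w + 4*j^4*w^2 + j^4*w + 48*j^3*w^3 + 6*j^3*w^2 + 93*j^2*w^4 + 4*j^2*w^3 + 77*j*w^5 - 6*j*w^4 + 24*w^6 - 5*w^5
(4) = 2*s^3 - 9*sqrt(2)*s^2 + 23*s^2/2 - 21*sqrt(2)*s/2 + 49*s - 98*sqrt(2)
(5) = 3.54*v^3 - 3.59*v^2 + 3.69*v - 2.6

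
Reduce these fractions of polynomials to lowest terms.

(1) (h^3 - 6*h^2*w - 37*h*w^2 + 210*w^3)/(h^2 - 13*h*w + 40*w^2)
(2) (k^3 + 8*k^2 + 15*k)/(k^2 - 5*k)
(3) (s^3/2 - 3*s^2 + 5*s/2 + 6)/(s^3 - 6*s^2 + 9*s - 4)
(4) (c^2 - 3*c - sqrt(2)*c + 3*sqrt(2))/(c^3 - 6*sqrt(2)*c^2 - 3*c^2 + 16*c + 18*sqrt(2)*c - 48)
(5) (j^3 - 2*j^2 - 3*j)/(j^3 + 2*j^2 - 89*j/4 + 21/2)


(1) = (-h^2 + h*w + 42*w^2)/(-h + 8*w)
(2) = (k^2 + 8*k + 15)/(k - 5)
(3) = (s^2 - 2*s - 3)/(2*s^2 - 4*s + 2)
(4) = (c - sqrt(2))/(c^2 - 6*sqrt(2)*c + 16)
(5) = (4*j^3 - 8*j^2 - 12*j)/(4*j^3 + 8*j^2 - 89*j + 42)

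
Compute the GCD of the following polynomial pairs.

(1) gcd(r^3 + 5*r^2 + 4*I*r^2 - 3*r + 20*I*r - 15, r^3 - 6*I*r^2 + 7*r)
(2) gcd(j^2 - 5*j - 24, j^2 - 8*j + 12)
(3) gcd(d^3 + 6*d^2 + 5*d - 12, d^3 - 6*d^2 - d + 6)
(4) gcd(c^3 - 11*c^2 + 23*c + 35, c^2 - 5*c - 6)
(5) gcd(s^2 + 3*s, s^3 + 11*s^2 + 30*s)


(1) = r + I
(2) = 1
(3) = gcd((d - 1)*(d + 3)*(d + 4), (d - 6)*(d - 1)*(d + 1)) = d - 1
(4) = c + 1
(5) = s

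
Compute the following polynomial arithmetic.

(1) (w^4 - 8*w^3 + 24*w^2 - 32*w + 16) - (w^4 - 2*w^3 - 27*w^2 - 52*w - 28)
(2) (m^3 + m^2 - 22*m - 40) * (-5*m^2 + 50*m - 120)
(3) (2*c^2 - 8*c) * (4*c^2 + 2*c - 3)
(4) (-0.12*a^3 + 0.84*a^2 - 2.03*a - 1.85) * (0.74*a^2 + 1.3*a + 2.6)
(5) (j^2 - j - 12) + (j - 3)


(1) = -6*w^3 + 51*w^2 + 20*w + 44
(2) = -5*m^5 + 45*m^4 + 40*m^3 - 1020*m^2 + 640*m + 4800
(3) = 8*c^4 - 28*c^3 - 22*c^2 + 24*c
(4) = -0.0888*a^5 + 0.4656*a^4 - 0.7222*a^3 - 1.824*a^2 - 7.683*a - 4.81
(5) = j^2 - 15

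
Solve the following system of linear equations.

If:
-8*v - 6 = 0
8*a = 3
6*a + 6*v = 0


Then:
No Solution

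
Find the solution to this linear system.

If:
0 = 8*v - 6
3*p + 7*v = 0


Then:
p = -7/4
v = 3/4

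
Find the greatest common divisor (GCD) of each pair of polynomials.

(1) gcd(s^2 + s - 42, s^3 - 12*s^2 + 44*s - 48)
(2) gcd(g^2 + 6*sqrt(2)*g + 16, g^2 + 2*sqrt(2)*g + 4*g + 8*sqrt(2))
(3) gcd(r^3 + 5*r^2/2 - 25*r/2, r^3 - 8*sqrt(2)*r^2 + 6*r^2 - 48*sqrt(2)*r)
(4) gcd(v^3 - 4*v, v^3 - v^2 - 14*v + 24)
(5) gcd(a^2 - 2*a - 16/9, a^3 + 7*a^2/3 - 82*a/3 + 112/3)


(1) = gcd((s - 6)*(s + 7), (s - 6)*(s - 4)*(s - 2)) = s - 6
(2) = gcd((g + 2*sqrt(2))*(g + 4*sqrt(2)), (g + 4)*(g + 2*sqrt(2))) = g + 2*sqrt(2)
(3) = r
(4) = v - 2
(5) = a - 8/3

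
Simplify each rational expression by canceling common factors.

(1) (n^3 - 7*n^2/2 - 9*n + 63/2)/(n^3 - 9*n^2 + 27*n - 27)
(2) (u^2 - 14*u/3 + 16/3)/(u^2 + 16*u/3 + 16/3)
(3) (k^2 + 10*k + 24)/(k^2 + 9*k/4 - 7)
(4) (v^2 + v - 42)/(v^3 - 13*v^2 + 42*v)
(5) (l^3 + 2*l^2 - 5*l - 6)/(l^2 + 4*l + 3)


(1) = (2*n^2 - n - 21)/(2*n^2 - 12*n + 18)
(2) = (3*u^2 - 14*u + 16)/(3*u^2 + 16*u + 16)
(3) = (4*k + 24)/(4*k - 7)
(4) = (v + 7)/(v^2 - 7*v)
(5) = l - 2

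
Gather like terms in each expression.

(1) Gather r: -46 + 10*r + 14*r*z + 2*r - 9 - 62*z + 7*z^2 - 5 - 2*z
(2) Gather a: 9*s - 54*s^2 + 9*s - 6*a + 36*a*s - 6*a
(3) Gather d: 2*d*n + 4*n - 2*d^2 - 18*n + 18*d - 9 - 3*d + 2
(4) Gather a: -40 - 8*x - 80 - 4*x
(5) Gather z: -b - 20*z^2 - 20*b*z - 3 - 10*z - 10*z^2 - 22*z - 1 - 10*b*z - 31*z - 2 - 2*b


(1) = r*(14*z + 12) + 7*z^2 - 64*z - 60
(2) = a*(36*s - 12) - 54*s^2 + 18*s
(3) = -2*d^2 + d*(2*n + 15) - 14*n - 7
(4) = -12*x - 120
(5) = -3*b - 30*z^2 + z*(-30*b - 63) - 6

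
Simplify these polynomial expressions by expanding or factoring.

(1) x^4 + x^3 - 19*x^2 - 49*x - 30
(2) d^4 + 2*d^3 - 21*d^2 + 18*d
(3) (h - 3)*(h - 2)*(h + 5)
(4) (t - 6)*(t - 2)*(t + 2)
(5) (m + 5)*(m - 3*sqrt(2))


(1) = (x - 5)*(x + 1)*(x + 2)*(x + 3)
(2) = d*(d - 3)*(d - 1)*(d + 6)
(3) = h^3 - 19*h + 30
(4) = t^3 - 6*t^2 - 4*t + 24
(5) = m^2 - 3*sqrt(2)*m + 5*m - 15*sqrt(2)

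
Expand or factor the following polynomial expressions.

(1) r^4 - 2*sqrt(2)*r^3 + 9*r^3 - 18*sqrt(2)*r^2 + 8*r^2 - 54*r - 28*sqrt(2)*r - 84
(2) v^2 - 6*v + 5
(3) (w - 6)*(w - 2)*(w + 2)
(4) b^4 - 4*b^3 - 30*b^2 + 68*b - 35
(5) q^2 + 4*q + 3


(1) = (r + 2)*(r + 7)*(r - 3*sqrt(2))*(r + sqrt(2))
(2) = (v - 5)*(v - 1)
(3) = w^3 - 6*w^2 - 4*w + 24
(4) = (b - 7)*(b - 1)^2*(b + 5)
(5) = (q + 1)*(q + 3)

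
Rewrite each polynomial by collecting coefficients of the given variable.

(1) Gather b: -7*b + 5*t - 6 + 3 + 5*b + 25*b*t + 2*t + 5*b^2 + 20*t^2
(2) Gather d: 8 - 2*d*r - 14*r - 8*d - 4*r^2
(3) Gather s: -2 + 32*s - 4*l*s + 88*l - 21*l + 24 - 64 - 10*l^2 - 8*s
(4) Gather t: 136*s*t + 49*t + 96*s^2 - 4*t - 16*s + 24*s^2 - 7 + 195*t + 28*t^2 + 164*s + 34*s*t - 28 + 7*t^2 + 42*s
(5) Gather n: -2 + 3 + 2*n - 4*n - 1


(1) = 5*b^2 + b*(25*t - 2) + 20*t^2 + 7*t - 3
(2) = d*(-2*r - 8) - 4*r^2 - 14*r + 8
(3) = -10*l^2 + 67*l + s*(24 - 4*l) - 42
(4) = 120*s^2 + 190*s + 35*t^2 + t*(170*s + 240) - 35
(5) = -2*n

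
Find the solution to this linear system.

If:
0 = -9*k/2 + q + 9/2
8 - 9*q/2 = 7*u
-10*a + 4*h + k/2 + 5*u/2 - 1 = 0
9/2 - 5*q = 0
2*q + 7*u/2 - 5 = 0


Then:
No Solution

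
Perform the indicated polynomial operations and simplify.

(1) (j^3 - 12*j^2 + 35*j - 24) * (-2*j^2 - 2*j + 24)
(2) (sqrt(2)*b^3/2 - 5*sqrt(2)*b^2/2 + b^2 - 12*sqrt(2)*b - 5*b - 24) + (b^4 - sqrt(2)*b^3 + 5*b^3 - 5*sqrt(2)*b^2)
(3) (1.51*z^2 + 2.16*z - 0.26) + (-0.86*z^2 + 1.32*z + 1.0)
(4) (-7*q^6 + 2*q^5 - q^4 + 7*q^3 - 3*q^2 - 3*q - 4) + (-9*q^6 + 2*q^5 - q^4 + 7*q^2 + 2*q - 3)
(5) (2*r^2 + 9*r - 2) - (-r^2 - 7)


(1) = -2*j^5 + 22*j^4 - 22*j^3 - 310*j^2 + 888*j - 576
(2) = b^4 - sqrt(2)*b^3/2 + 5*b^3 - 15*sqrt(2)*b^2/2 + b^2 - 12*sqrt(2)*b - 5*b - 24
(3) = 0.65*z^2 + 3.48*z + 0.74
(4) = -16*q^6 + 4*q^5 - 2*q^4 + 7*q^3 + 4*q^2 - q - 7
(5) = 3*r^2 + 9*r + 5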